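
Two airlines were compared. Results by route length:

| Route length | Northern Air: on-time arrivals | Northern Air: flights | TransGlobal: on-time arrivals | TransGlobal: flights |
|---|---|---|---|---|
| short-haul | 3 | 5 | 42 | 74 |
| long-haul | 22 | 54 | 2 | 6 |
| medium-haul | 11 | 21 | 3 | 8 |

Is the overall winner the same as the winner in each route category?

Short-haul: Northern Air 3/5 = 60.0%, TransGlobal 42/74 = 56.8% → Northern Air
Long-haul: Northern Air 22/54 = 40.7%, TransGlobal 2/6 = 33.3% → Northern Air
Medium-haul: Northern Air 11/21 = 52.4%, TransGlobal 3/8 = 37.5% → Northern Air
Overall: Northern Air 36/80 = 45.0%, TransGlobal 47/88 = 53.4% → TransGlobal
Northern Air wins each route group but TransGlobal wins overall — the comparison reverses. Northern Air's flights skew toward long-haul, which has a lower base rate.

No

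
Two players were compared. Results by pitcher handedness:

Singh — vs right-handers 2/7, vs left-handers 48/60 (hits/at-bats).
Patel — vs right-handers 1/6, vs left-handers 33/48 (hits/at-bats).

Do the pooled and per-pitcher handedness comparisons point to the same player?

Yes

Vs right-handers: Singh 2/7 = 28.6%, Patel 1/6 = 16.7% → Singh
Vs left-handers: Singh 48/60 = 80.0%, Patel 33/48 = 68.8% → Singh
Overall: Singh 50/67 = 74.6%, Patel 34/54 = 63.0% → Singh
Singh wins overall and in every pitcher group — no reversal.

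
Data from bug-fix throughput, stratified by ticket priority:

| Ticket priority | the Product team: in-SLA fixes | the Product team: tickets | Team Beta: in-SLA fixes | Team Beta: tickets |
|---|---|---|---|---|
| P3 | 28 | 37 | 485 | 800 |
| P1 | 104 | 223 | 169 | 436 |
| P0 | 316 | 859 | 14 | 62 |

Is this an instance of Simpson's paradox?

P3: the Product team 28/37 = 75.7%, Team Beta 485/800 = 60.6% → the Product team
P1: the Product team 104/223 = 46.6%, Team Beta 169/436 = 38.8% → the Product team
P0: the Product team 316/859 = 36.8%, Team Beta 14/62 = 22.6% → the Product team
Overall: the Product team 448/1119 = 40.0%, Team Beta 668/1298 = 51.5% → Team Beta
The Product team wins each ticket group but Team Beta wins overall — the comparison reverses. The Product team's tickets skew toward P0, which has a lower base rate.

Yes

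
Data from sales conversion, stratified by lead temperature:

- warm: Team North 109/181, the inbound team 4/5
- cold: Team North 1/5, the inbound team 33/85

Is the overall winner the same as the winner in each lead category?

Warm: Team North 109/181 = 60.2%, the inbound team 4/5 = 80.0% → the inbound team
Cold: Team North 1/5 = 20.0%, the inbound team 33/85 = 38.8% → the inbound team
Overall: Team North 110/186 = 59.1%, the inbound team 37/90 = 41.1% → Team North
The inbound team wins each lead group but Team North wins overall — the comparison reverses. The inbound team's leads skew toward cold, which has a lower base rate.

No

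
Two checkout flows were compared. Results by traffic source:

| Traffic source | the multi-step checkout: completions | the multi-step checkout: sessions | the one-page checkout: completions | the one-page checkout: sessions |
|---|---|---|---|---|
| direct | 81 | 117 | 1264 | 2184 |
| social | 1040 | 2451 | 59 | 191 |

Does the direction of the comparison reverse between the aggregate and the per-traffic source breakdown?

Direct: the multi-step checkout 81/117 = 69.2%, the one-page checkout 1264/2184 = 57.9% → the multi-step checkout
Social: the multi-step checkout 1040/2451 = 42.4%, the one-page checkout 59/191 = 30.9% → the multi-step checkout
Overall: the multi-step checkout 1121/2568 = 43.7%, the one-page checkout 1323/2375 = 55.7% → the one-page checkout
The multi-step checkout wins each traffic group but the one-page checkout wins overall — the comparison reverses. The multi-step checkout's sessions skew toward social, which has a lower base rate.

Yes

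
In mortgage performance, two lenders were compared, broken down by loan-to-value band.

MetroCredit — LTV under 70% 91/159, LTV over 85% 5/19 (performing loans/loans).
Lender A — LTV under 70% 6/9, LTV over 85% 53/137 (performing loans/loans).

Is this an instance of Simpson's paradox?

Yes

LTV under 70%: MetroCredit 91/159 = 57.2%, Lender A 6/9 = 66.7% → Lender A
LTV over 85%: MetroCredit 5/19 = 26.3%, Lender A 53/137 = 38.7% → Lender A
Overall: MetroCredit 96/178 = 53.9%, Lender A 59/146 = 40.4% → MetroCredit
Lender A wins each loan-to-value group but MetroCredit wins overall — the comparison reverses. Lender A's loans skew toward LTV over 85%, which has a lower base rate.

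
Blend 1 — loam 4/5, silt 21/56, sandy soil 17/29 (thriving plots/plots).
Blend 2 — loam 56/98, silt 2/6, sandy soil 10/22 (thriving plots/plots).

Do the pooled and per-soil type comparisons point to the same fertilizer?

No

Loam: Blend 1 4/5 = 80.0%, Blend 2 56/98 = 57.1% → Blend 1
Silt: Blend 1 21/56 = 37.5%, Blend 2 2/6 = 33.3% → Blend 1
Sandy soil: Blend 1 17/29 = 58.6%, Blend 2 10/22 = 45.5% → Blend 1
Overall: Blend 1 42/90 = 46.7%, Blend 2 68/126 = 54.0% → Blend 2
Blend 1 wins each soil group but Blend 2 wins overall — the comparison reverses. Blend 1's plots skew toward silt, which has a lower base rate.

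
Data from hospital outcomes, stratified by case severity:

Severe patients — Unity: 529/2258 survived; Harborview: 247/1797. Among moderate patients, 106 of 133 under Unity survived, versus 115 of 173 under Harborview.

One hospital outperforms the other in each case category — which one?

Unity

Severe: Unity 529/2258 = 23.4%, Harborview 247/1797 = 13.7% → Unity
Moderate: Unity 106/133 = 79.7%, Harborview 115/173 = 66.5% → Unity
Unity has the higher rate in both groups.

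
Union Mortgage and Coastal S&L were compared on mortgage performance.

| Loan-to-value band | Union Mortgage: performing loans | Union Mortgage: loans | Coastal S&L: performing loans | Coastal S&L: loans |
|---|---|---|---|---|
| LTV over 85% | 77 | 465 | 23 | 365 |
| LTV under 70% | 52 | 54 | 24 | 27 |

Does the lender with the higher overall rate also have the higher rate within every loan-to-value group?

LTV over 85%: Union Mortgage 77/465 = 16.6%, Coastal S&L 23/365 = 6.3% → Union Mortgage
LTV under 70%: Union Mortgage 52/54 = 96.3%, Coastal S&L 24/27 = 88.9% → Union Mortgage
Overall: Union Mortgage 129/519 = 24.9%, Coastal S&L 47/392 = 12.0% → Union Mortgage
Union Mortgage wins overall and in every loan-to-value group — no reversal.

Yes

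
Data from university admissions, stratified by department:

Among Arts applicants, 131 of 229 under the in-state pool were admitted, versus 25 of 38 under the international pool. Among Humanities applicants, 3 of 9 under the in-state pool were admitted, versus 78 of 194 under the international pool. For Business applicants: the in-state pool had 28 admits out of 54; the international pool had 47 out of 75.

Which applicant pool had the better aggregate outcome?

Arts: the in-state pool 131/229 = 57.2%, the international pool 25/38 = 65.8% → the international pool
Humanities: the in-state pool 3/9 = 33.3%, the international pool 78/194 = 40.2% → the international pool
Business: the in-state pool 28/54 = 51.9%, the international pool 47/75 = 62.7% → the international pool
Overall: the in-state pool 162/292 = 55.5%, the international pool 150/307 = 48.9% → the in-state pool
(The international pool wins every department group but the in-state pool wins overall — the international pool's applicants skew toward the low-rate Humanities group.)

the in-state pool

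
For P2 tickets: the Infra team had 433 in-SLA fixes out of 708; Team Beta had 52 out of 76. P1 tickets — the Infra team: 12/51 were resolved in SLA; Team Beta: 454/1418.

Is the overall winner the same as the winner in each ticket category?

No

P2: the Infra team 433/708 = 61.2%, Team Beta 52/76 = 68.4% → Team Beta
P1: the Infra team 12/51 = 23.5%, Team Beta 454/1418 = 32.0% → Team Beta
Overall: the Infra team 445/759 = 58.6%, Team Beta 506/1494 = 33.9% → the Infra team
Team Beta wins each ticket group but the Infra team wins overall — the comparison reverses. Team Beta's tickets skew toward P1, which has a lower base rate.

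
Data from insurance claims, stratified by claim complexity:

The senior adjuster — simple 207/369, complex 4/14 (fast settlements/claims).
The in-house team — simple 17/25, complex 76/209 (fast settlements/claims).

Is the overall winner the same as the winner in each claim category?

Simple: the senior adjuster 207/369 = 56.1%, the in-house team 17/25 = 68.0% → the in-house team
Complex: the senior adjuster 4/14 = 28.6%, the in-house team 76/209 = 36.4% → the in-house team
Overall: the senior adjuster 211/383 = 55.1%, the in-house team 93/234 = 39.7% → the senior adjuster
The in-house team wins each claim group but the senior adjuster wins overall — the comparison reverses. The in-house team's claims skew toward complex, which has a lower base rate.

No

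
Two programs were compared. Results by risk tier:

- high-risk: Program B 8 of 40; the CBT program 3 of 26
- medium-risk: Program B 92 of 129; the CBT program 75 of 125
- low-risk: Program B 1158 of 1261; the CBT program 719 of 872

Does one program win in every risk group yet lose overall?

High-risk: Program B 8/40 = 20.0%, the CBT program 3/26 = 11.5% → Program B
Medium-risk: Program B 92/129 = 71.3%, the CBT program 75/125 = 60.0% → Program B
Low-risk: Program B 1158/1261 = 91.8%, the CBT program 719/872 = 82.5% → Program B
Overall: Program B 1258/1430 = 88.0%, the CBT program 797/1023 = 77.9% → Program B
Program B wins overall and in every risk group — no reversal.

No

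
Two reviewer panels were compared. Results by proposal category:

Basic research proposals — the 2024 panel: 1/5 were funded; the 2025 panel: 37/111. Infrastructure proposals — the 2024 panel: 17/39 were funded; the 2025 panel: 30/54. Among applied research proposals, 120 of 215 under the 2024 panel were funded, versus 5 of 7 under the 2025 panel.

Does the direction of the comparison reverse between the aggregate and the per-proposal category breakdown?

Basic research: the 2024 panel 1/5 = 20.0%, the 2025 panel 37/111 = 33.3% → the 2025 panel
Infrastructure: the 2024 panel 17/39 = 43.6%, the 2025 panel 30/54 = 55.6% → the 2025 panel
Applied research: the 2024 panel 120/215 = 55.8%, the 2025 panel 5/7 = 71.4% → the 2025 panel
Overall: the 2024 panel 138/259 = 53.3%, the 2025 panel 72/172 = 41.9% → the 2024 panel
The 2025 panel wins each proposal group but the 2024 panel wins overall — the comparison reverses. The 2025 panel's proposals skew toward basic research, which has a lower base rate.

Yes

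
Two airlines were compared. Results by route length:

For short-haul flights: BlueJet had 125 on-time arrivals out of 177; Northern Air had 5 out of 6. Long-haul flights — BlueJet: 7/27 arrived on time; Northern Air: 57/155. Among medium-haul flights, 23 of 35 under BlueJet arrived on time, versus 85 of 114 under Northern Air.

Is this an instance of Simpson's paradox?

Yes

Short-haul: BlueJet 125/177 = 70.6%, Northern Air 5/6 = 83.3% → Northern Air
Long-haul: BlueJet 7/27 = 25.9%, Northern Air 57/155 = 36.8% → Northern Air
Medium-haul: BlueJet 23/35 = 65.7%, Northern Air 85/114 = 74.6% → Northern Air
Overall: BlueJet 155/239 = 64.9%, Northern Air 147/275 = 53.5% → BlueJet
Northern Air wins each route group but BlueJet wins overall — the comparison reverses. Northern Air's flights skew toward long-haul, which has a lower base rate.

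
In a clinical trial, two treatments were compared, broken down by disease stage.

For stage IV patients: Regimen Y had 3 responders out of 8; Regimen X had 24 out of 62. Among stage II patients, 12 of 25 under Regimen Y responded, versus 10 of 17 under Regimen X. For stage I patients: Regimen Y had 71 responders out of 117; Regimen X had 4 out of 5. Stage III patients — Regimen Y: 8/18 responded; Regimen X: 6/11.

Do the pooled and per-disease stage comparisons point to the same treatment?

No

Stage IV: Regimen Y 3/8 = 37.5%, Regimen X 24/62 = 38.7% → Regimen X
Stage II: Regimen Y 12/25 = 48.0%, Regimen X 10/17 = 58.8% → Regimen X
Stage I: Regimen Y 71/117 = 60.7%, Regimen X 4/5 = 80.0% → Regimen X
Stage III: Regimen Y 8/18 = 44.4%, Regimen X 6/11 = 54.5% → Regimen X
Overall: Regimen Y 94/168 = 56.0%, Regimen X 44/95 = 46.3% → Regimen Y
Regimen X wins each disease group but Regimen Y wins overall — the comparison reverses. Regimen X's patients skew toward stage IV, which has a lower base rate.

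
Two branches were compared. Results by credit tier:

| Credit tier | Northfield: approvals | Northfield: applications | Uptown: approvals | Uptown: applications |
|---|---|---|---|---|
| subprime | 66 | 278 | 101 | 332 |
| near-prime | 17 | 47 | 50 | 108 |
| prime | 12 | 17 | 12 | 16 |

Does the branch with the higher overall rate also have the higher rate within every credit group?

Subprime: Northfield 66/278 = 23.7%, Uptown 101/332 = 30.4% → Uptown
Near-prime: Northfield 17/47 = 36.2%, Uptown 50/108 = 46.3% → Uptown
Prime: Northfield 12/17 = 70.6%, Uptown 12/16 = 75.0% → Uptown
Overall: Northfield 95/342 = 27.8%, Uptown 163/456 = 35.7% → Uptown
Uptown wins overall and in every credit group — no reversal.

Yes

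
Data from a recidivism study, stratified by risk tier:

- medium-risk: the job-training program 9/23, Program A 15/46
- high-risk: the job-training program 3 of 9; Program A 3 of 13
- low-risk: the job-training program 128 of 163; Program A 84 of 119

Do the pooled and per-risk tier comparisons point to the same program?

Yes

Medium-risk: the job-training program 9/23 = 39.1%, Program A 15/46 = 32.6% → the job-training program
High-risk: the job-training program 3/9 = 33.3%, Program A 3/13 = 23.1% → the job-training program
Low-risk: the job-training program 128/163 = 78.5%, Program A 84/119 = 70.6% → the job-training program
Overall: the job-training program 140/195 = 71.8%, Program A 102/178 = 57.3% → the job-training program
The job-training program wins overall and in every risk group — no reversal.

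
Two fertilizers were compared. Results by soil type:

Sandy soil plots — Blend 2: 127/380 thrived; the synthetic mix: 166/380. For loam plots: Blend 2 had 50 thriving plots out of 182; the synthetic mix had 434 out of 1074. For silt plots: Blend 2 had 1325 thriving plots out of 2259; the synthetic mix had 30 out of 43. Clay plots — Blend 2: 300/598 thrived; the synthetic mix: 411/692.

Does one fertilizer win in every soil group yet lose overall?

Yes

Sandy soil: Blend 2 127/380 = 33.4%, the synthetic mix 166/380 = 43.7% → the synthetic mix
Loam: Blend 2 50/182 = 27.5%, the synthetic mix 434/1074 = 40.4% → the synthetic mix
Silt: Blend 2 1325/2259 = 58.7%, the synthetic mix 30/43 = 69.8% → the synthetic mix
Clay: Blend 2 300/598 = 50.2%, the synthetic mix 411/692 = 59.4% → the synthetic mix
Overall: Blend 2 1802/3419 = 52.7%, the synthetic mix 1041/2189 = 47.6% → Blend 2
The synthetic mix wins each soil group but Blend 2 wins overall — the comparison reverses. The synthetic mix's plots skew toward loam, which has a lower base rate.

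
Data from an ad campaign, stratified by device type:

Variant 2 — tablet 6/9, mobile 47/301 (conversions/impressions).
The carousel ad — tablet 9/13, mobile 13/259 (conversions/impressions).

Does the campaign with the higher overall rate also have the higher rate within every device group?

No

Tablet: Variant 2 6/9 = 66.7%, the carousel ad 9/13 = 69.2% → the carousel ad
Mobile: Variant 2 47/301 = 15.6%, the carousel ad 13/259 = 5.0% → Variant 2
Overall: Variant 2 53/310 = 17.1%, the carousel ad 22/272 = 8.1% → Variant 2
Neither sweeps: Variant 2 wins 1 of 2 groups, the carousel ad wins 1. Variant 2 wins overall but not every group — no Simpson reversal.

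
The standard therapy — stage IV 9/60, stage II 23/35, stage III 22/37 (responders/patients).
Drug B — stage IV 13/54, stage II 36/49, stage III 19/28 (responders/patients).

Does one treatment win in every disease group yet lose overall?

No

Stage IV: the standard therapy 9/60 = 15.0%, Drug B 13/54 = 24.1% → Drug B
Stage II: the standard therapy 23/35 = 65.7%, Drug B 36/49 = 73.5% → Drug B
Stage III: the standard therapy 22/37 = 59.5%, Drug B 19/28 = 67.9% → Drug B
Overall: the standard therapy 54/132 = 40.9%, Drug B 68/131 = 51.9% → Drug B
Drug B wins overall and in every disease group — no reversal.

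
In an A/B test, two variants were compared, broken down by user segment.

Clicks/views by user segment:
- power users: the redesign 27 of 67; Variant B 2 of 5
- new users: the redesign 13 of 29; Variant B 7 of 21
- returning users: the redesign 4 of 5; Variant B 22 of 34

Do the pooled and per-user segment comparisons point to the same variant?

No

Power users: the redesign 27/67 = 40.3%, Variant B 2/5 = 40.0% → the redesign
New users: the redesign 13/29 = 44.8%, Variant B 7/21 = 33.3% → the redesign
Returning users: the redesign 4/5 = 80.0%, Variant B 22/34 = 64.7% → the redesign
Overall: the redesign 44/101 = 43.6%, Variant B 31/60 = 51.7% → Variant B
The redesign wins each user group but Variant B wins overall — the comparison reverses. The redesign's views skew toward power users, which has a lower base rate.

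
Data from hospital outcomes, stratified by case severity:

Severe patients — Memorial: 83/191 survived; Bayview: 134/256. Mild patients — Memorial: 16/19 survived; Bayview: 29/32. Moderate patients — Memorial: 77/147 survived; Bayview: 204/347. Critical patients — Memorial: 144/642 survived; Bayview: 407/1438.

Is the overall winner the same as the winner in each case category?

Yes

Severe: Memorial 83/191 = 43.5%, Bayview 134/256 = 52.3% → Bayview
Mild: Memorial 16/19 = 84.2%, Bayview 29/32 = 90.6% → Bayview
Moderate: Memorial 77/147 = 52.4%, Bayview 204/347 = 58.8% → Bayview
Critical: Memorial 144/642 = 22.4%, Bayview 407/1438 = 28.3% → Bayview
Overall: Memorial 320/999 = 32.0%, Bayview 774/2073 = 37.3% → Bayview
Bayview wins overall and in every case group — no reversal.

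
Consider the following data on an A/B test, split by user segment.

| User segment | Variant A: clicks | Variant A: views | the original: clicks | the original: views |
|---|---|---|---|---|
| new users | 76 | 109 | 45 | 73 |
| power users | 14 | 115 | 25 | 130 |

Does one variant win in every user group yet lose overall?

No

New users: Variant A 76/109 = 69.7%, the original 45/73 = 61.6% → Variant A
Power users: Variant A 14/115 = 12.2%, the original 25/130 = 19.2% → the original
Overall: Variant A 90/224 = 40.2%, the original 70/203 = 34.5% → Variant A
Neither sweeps: Variant A wins 1 of 2 groups, the original wins 1. Variant A wins overall but not every group — no Simpson reversal.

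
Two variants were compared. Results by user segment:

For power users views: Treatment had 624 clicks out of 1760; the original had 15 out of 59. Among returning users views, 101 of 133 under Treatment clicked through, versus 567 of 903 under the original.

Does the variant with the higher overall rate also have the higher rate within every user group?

Power users: Treatment 624/1760 = 35.5%, the original 15/59 = 25.4% → Treatment
Returning users: Treatment 101/133 = 75.9%, the original 567/903 = 62.8% → Treatment
Overall: Treatment 725/1893 = 38.3%, the original 582/962 = 60.5% → the original
Treatment wins each user group but the original wins overall — the comparison reverses. Treatment's views skew toward power users, which has a lower base rate.

No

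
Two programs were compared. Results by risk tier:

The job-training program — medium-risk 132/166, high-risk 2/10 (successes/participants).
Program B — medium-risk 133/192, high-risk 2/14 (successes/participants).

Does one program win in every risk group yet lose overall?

No

Medium-risk: the job-training program 132/166 = 79.5%, Program B 133/192 = 69.3% → the job-training program
High-risk: the job-training program 2/10 = 20.0%, Program B 2/14 = 14.3% → the job-training program
Overall: the job-training program 134/176 = 76.1%, Program B 135/206 = 65.5% → the job-training program
The job-training program wins overall and in every risk group — no reversal.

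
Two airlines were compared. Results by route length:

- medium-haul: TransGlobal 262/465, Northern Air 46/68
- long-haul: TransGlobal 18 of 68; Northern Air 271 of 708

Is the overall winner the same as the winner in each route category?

No

Medium-haul: TransGlobal 262/465 = 56.3%, Northern Air 46/68 = 67.6% → Northern Air
Long-haul: TransGlobal 18/68 = 26.5%, Northern Air 271/708 = 38.3% → Northern Air
Overall: TransGlobal 280/533 = 52.5%, Northern Air 317/776 = 40.9% → TransGlobal
Northern Air wins each route group but TransGlobal wins overall — the comparison reverses. Northern Air's flights skew toward long-haul, which has a lower base rate.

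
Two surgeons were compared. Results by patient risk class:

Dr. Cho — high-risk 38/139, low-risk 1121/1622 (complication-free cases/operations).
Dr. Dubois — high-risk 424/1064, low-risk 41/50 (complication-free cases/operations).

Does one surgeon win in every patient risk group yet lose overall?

High-risk: Dr. Cho 38/139 = 27.3%, Dr. Dubois 424/1064 = 39.8% → Dr. Dubois
Low-risk: Dr. Cho 1121/1622 = 69.1%, Dr. Dubois 41/50 = 82.0% → Dr. Dubois
Overall: Dr. Cho 1159/1761 = 65.8%, Dr. Dubois 465/1114 = 41.7% → Dr. Cho
Dr. Dubois wins each patient risk group but Dr. Cho wins overall — the comparison reverses. Dr. Dubois's operations skew toward high-risk, which has a lower base rate.

Yes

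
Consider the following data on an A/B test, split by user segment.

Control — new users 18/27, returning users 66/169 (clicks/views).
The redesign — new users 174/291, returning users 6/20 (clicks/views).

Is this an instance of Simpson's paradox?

Yes

New users: Control 18/27 = 66.7%, the redesign 174/291 = 59.8% → Control
Returning users: Control 66/169 = 39.1%, the redesign 6/20 = 30.0% → Control
Overall: Control 84/196 = 42.9%, the redesign 180/311 = 57.9% → the redesign
Control wins each user group but the redesign wins overall — the comparison reverses. Control's views skew toward returning users, which has a lower base rate.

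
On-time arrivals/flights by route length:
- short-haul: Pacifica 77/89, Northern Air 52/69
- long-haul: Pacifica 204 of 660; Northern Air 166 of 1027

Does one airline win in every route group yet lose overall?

No

Short-haul: Pacifica 77/89 = 86.5%, Northern Air 52/69 = 75.4% → Pacifica
Long-haul: Pacifica 204/660 = 30.9%, Northern Air 166/1027 = 16.2% → Pacifica
Overall: Pacifica 281/749 = 37.5%, Northern Air 218/1096 = 19.9% → Pacifica
Pacifica wins overall and in every route group — no reversal.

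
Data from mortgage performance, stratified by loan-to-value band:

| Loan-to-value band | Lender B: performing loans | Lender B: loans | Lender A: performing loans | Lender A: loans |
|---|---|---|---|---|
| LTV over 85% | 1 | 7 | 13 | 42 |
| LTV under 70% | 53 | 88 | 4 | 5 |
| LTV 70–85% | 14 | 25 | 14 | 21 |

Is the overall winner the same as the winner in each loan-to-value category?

No

LTV over 85%: Lender B 1/7 = 14.3%, Lender A 13/42 = 31.0% → Lender A
LTV under 70%: Lender B 53/88 = 60.2%, Lender A 4/5 = 80.0% → Lender A
LTV 70–85%: Lender B 14/25 = 56.0%, Lender A 14/21 = 66.7% → Lender A
Overall: Lender B 68/120 = 56.7%, Lender A 31/68 = 45.6% → Lender B
Lender A wins each loan-to-value group but Lender B wins overall — the comparison reverses. Lender A's loans skew toward LTV over 85%, which has a lower base rate.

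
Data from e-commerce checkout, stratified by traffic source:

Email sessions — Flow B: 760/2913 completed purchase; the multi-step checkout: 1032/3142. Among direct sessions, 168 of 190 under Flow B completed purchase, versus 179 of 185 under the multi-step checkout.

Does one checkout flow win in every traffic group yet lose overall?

Email: Flow B 760/2913 = 26.1%, the multi-step checkout 1032/3142 = 32.8% → the multi-step checkout
Direct: Flow B 168/190 = 88.4%, the multi-step checkout 179/185 = 96.8% → the multi-step checkout
Overall: Flow B 928/3103 = 29.9%, the multi-step checkout 1211/3327 = 36.4% → the multi-step checkout
The multi-step checkout wins overall and in every traffic group — no reversal.

No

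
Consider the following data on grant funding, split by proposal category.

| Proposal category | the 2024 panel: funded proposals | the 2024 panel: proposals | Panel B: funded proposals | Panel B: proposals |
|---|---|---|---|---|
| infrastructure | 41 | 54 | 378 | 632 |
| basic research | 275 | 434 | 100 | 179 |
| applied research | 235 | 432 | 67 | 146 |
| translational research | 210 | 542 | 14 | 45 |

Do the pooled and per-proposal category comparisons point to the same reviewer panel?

Infrastructure: the 2024 panel 41/54 = 75.9%, Panel B 378/632 = 59.8% → the 2024 panel
Basic research: the 2024 panel 275/434 = 63.4%, Panel B 100/179 = 55.9% → the 2024 panel
Applied research: the 2024 panel 235/432 = 54.4%, Panel B 67/146 = 45.9% → the 2024 panel
Translational research: the 2024 panel 210/542 = 38.7%, Panel B 14/45 = 31.1% → the 2024 panel
Overall: the 2024 panel 761/1462 = 52.1%, Panel B 559/1002 = 55.8% → Panel B
The 2024 panel wins each proposal group but Panel B wins overall — the comparison reverses. The 2024 panel's proposals skew toward translational research, which has a lower base rate.

No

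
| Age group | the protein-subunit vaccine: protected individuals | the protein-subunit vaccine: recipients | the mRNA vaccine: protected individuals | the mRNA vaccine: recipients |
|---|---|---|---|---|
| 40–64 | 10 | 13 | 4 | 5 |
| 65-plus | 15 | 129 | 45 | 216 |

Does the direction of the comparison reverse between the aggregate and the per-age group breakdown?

No

40–64: the protein-subunit vaccine 10/13 = 76.9%, the mRNA vaccine 4/5 = 80.0% → the mRNA vaccine
65-plus: the protein-subunit vaccine 15/129 = 11.6%, the mRNA vaccine 45/216 = 20.8% → the mRNA vaccine
Overall: the protein-subunit vaccine 25/142 = 17.6%, the mRNA vaccine 49/221 = 22.2% → the mRNA vaccine
The mRNA vaccine wins overall and in every age group — no reversal.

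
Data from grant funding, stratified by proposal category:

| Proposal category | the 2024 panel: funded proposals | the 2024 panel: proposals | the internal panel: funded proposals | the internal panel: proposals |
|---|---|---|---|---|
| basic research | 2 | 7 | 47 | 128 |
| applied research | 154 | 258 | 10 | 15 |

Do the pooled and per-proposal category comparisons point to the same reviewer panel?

No

Basic research: the 2024 panel 2/7 = 28.6%, the internal panel 47/128 = 36.7% → the internal panel
Applied research: the 2024 panel 154/258 = 59.7%, the internal panel 10/15 = 66.7% → the internal panel
Overall: the 2024 panel 156/265 = 58.9%, the internal panel 57/143 = 39.9% → the 2024 panel
The internal panel wins each proposal group but the 2024 panel wins overall — the comparison reverses. The internal panel's proposals skew toward basic research, which has a lower base rate.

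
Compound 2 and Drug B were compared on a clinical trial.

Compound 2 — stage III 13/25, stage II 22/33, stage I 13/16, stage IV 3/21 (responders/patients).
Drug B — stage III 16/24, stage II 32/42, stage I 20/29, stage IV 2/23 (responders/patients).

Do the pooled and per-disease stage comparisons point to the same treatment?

No

Stage III: Compound 2 13/25 = 52.0%, Drug B 16/24 = 66.7% → Drug B
Stage II: Compound 2 22/33 = 66.7%, Drug B 32/42 = 76.2% → Drug B
Stage I: Compound 2 13/16 = 81.2%, Drug B 20/29 = 69.0% → Compound 2
Stage IV: Compound 2 3/21 = 14.3%, Drug B 2/23 = 8.7% → Compound 2
Overall: Compound 2 51/95 = 53.7%, Drug B 70/118 = 59.3% → Drug B
Neither sweeps: Compound 2 wins 2 of 4 groups, Drug B wins 2. Drug B wins overall but not every group — no Simpson reversal.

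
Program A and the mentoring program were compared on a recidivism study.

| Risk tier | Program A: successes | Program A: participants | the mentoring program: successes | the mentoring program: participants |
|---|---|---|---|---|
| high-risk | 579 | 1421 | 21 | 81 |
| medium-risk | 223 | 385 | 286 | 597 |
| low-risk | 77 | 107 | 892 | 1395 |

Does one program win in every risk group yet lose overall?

Yes

High-risk: Program A 579/1421 = 40.7%, the mentoring program 21/81 = 25.9% → Program A
Medium-risk: Program A 223/385 = 57.9%, the mentoring program 286/597 = 47.9% → Program A
Low-risk: Program A 77/107 = 72.0%, the mentoring program 892/1395 = 63.9% → Program A
Overall: Program A 879/1913 = 45.9%, the mentoring program 1199/2073 = 57.8% → the mentoring program
Program A wins each risk group but the mentoring program wins overall — the comparison reverses. Program A's participants skew toward high-risk, which has a lower base rate.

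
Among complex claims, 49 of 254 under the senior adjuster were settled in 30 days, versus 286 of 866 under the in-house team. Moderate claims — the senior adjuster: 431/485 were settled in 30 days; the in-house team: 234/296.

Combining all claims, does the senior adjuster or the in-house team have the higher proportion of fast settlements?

the senior adjuster

Complex: the senior adjuster 49/254 = 19.3%, the in-house team 286/866 = 33.0% → the in-house team
Moderate: the senior adjuster 431/485 = 88.9%, the in-house team 234/296 = 79.1% → the senior adjuster
Overall: the senior adjuster 480/739 = 65.0%, the in-house team 520/1162 = 44.8% → the senior adjuster
(Neither sweeps every claim group, but the senior adjuster has the higher pooled rate.)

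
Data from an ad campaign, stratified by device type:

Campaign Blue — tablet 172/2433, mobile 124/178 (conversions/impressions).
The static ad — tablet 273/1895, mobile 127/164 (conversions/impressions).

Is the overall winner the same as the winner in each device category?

Yes

Tablet: Campaign Blue 172/2433 = 7.1%, the static ad 273/1895 = 14.4% → the static ad
Mobile: Campaign Blue 124/178 = 69.7%, the static ad 127/164 = 77.4% → the static ad
Overall: Campaign Blue 296/2611 = 11.3%, the static ad 400/2059 = 19.4% → the static ad
The static ad wins overall and in every device group — no reversal.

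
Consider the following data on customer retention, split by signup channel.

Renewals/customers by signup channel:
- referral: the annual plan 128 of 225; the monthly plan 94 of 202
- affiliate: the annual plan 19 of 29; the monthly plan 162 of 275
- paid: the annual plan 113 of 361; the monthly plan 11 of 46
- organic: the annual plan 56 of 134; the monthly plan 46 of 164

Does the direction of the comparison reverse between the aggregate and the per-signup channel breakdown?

Yes

Referral: the annual plan 128/225 = 56.9%, the monthly plan 94/202 = 46.5% → the annual plan
Affiliate: the annual plan 19/29 = 65.5%, the monthly plan 162/275 = 58.9% → the annual plan
Paid: the annual plan 113/361 = 31.3%, the monthly plan 11/46 = 23.9% → the annual plan
Organic: the annual plan 56/134 = 41.8%, the monthly plan 46/164 = 28.0% → the annual plan
Overall: the annual plan 316/749 = 42.2%, the monthly plan 313/687 = 45.6% → the monthly plan
The annual plan wins each signup group but the monthly plan wins overall — the comparison reverses. The annual plan's customers skew toward paid, which has a lower base rate.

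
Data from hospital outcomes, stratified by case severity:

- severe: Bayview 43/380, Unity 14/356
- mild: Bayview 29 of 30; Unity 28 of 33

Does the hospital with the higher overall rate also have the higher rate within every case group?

Yes

Severe: Bayview 43/380 = 11.3%, Unity 14/356 = 3.9% → Bayview
Mild: Bayview 29/30 = 96.7%, Unity 28/33 = 84.8% → Bayview
Overall: Bayview 72/410 = 17.6%, Unity 42/389 = 10.8% → Bayview
Bayview wins overall and in every case group — no reversal.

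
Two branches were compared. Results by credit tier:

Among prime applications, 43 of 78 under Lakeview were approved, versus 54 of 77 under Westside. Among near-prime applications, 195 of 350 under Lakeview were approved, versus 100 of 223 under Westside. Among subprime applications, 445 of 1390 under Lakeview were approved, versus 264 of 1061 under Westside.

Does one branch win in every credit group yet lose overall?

Prime: Lakeview 43/78 = 55.1%, Westside 54/77 = 70.1% → Westside
Near-prime: Lakeview 195/350 = 55.7%, Westside 100/223 = 44.8% → Lakeview
Subprime: Lakeview 445/1390 = 32.0%, Westside 264/1061 = 24.9% → Lakeview
Overall: Lakeview 683/1818 = 37.6%, Westside 418/1361 = 30.7% → Lakeview
Neither sweeps: Lakeview wins 2 of 3 groups, Westside wins 1. Lakeview wins overall but not every group — no Simpson reversal.

No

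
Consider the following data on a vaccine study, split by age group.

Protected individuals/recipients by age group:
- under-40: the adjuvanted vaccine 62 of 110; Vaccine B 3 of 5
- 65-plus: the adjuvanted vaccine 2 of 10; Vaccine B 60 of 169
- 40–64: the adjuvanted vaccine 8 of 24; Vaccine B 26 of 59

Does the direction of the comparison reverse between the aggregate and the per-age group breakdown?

Yes

Under-40: the adjuvanted vaccine 62/110 = 56.4%, Vaccine B 3/5 = 60.0% → Vaccine B
65-plus: the adjuvanted vaccine 2/10 = 20.0%, Vaccine B 60/169 = 35.5% → Vaccine B
40–64: the adjuvanted vaccine 8/24 = 33.3%, Vaccine B 26/59 = 44.1% → Vaccine B
Overall: the adjuvanted vaccine 72/144 = 50.0%, Vaccine B 89/233 = 38.2% → the adjuvanted vaccine
Vaccine B wins each age group but the adjuvanted vaccine wins overall — the comparison reverses. Vaccine B's recipients skew toward 65-plus, which has a lower base rate.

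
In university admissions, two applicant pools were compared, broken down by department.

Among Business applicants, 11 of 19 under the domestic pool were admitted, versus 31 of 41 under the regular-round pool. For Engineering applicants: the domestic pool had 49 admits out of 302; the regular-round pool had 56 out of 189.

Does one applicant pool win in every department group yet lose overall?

Business: the domestic pool 11/19 = 57.9%, the regular-round pool 31/41 = 75.6% → the regular-round pool
Engineering: the domestic pool 49/302 = 16.2%, the regular-round pool 56/189 = 29.6% → the regular-round pool
Overall: the domestic pool 60/321 = 18.7%, the regular-round pool 87/230 = 37.8% → the regular-round pool
The regular-round pool wins overall and in every department group — no reversal.

No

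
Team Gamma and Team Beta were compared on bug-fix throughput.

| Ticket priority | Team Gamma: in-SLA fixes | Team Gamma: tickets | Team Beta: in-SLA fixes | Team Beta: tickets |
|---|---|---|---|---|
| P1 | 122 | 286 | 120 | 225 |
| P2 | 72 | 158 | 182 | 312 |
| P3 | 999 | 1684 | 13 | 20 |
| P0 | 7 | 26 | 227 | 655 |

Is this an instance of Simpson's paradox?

P1: Team Gamma 122/286 = 42.7%, Team Beta 120/225 = 53.3% → Team Beta
P2: Team Gamma 72/158 = 45.6%, Team Beta 182/312 = 58.3% → Team Beta
P3: Team Gamma 999/1684 = 59.3%, Team Beta 13/20 = 65.0% → Team Beta
P0: Team Gamma 7/26 = 26.9%, Team Beta 227/655 = 34.7% → Team Beta
Overall: Team Gamma 1200/2154 = 55.7%, Team Beta 542/1212 = 44.7% → Team Gamma
Team Beta wins each ticket group but Team Gamma wins overall — the comparison reverses. Team Beta's tickets skew toward P0, which has a lower base rate.

Yes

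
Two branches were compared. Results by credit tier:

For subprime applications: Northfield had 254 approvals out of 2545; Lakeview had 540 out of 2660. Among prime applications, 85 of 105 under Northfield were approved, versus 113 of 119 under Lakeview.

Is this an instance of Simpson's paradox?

No

Subprime: Northfield 254/2545 = 10.0%, Lakeview 540/2660 = 20.3% → Lakeview
Prime: Northfield 85/105 = 81.0%, Lakeview 113/119 = 95.0% → Lakeview
Overall: Northfield 339/2650 = 12.8%, Lakeview 653/2779 = 23.5% → Lakeview
Lakeview wins overall and in every credit group — no reversal.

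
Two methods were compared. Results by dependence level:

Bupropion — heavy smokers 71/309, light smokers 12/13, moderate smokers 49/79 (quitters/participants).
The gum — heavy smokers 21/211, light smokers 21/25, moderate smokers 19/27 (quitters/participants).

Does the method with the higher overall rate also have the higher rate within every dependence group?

No

Heavy smokers: bupropion 71/309 = 23.0%, the gum 21/211 = 10.0% → bupropion
Light smokers: bupropion 12/13 = 92.3%, the gum 21/25 = 84.0% → bupropion
Moderate smokers: bupropion 49/79 = 62.0%, the gum 19/27 = 70.4% → the gum
Overall: bupropion 132/401 = 32.9%, the gum 61/263 = 23.2% → bupropion
Neither sweeps: bupropion wins 2 of 3 groups, the gum wins 1. Bupropion wins overall but not every group — no Simpson reversal.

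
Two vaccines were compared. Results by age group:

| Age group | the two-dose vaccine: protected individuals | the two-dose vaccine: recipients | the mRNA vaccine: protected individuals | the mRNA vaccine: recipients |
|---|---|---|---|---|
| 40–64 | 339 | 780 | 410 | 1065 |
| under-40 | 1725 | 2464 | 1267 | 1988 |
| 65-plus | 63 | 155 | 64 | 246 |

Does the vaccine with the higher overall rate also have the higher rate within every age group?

40–64: the two-dose vaccine 339/780 = 43.5%, the mRNA vaccine 410/1065 = 38.5% → the two-dose vaccine
Under-40: the two-dose vaccine 1725/2464 = 70.0%, the mRNA vaccine 1267/1988 = 63.7% → the two-dose vaccine
65-plus: the two-dose vaccine 63/155 = 40.6%, the mRNA vaccine 64/246 = 26.0% → the two-dose vaccine
Overall: the two-dose vaccine 2127/3399 = 62.6%, the mRNA vaccine 1741/3299 = 52.8% → the two-dose vaccine
The two-dose vaccine wins overall and in every age group — no reversal.

Yes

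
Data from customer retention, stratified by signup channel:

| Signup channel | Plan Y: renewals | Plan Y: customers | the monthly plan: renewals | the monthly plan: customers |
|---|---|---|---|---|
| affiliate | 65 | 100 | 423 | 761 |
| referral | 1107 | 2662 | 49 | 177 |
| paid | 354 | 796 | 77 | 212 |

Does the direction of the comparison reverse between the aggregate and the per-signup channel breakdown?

Affiliate: Plan Y 65/100 = 65.0%, the monthly plan 423/761 = 55.6% → Plan Y
Referral: Plan Y 1107/2662 = 41.6%, the monthly plan 49/177 = 27.7% → Plan Y
Paid: Plan Y 354/796 = 44.5%, the monthly plan 77/212 = 36.3% → Plan Y
Overall: Plan Y 1526/3558 = 42.9%, the monthly plan 549/1150 = 47.7% → the monthly plan
Plan Y wins each signup group but the monthly plan wins overall — the comparison reverses. Plan Y's customers skew toward referral, which has a lower base rate.

Yes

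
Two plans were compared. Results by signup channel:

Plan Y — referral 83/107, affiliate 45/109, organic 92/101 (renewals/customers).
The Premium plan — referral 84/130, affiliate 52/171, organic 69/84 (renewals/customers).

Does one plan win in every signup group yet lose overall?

Referral: Plan Y 83/107 = 77.6%, the Premium plan 84/130 = 64.6% → Plan Y
Affiliate: Plan Y 45/109 = 41.3%, the Premium plan 52/171 = 30.4% → Plan Y
Organic: Plan Y 92/101 = 91.1%, the Premium plan 69/84 = 82.1% → Plan Y
Overall: Plan Y 220/317 = 69.4%, the Premium plan 205/385 = 53.2% → Plan Y
Plan Y wins overall and in every signup group — no reversal.

No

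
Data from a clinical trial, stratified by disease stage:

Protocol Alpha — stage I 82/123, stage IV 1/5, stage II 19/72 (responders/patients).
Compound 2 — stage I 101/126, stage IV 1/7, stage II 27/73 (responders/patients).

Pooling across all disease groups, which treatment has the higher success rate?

Compound 2

Stage I: Protocol Alpha 82/123 = 66.7%, Compound 2 101/126 = 80.2% → Compound 2
Stage IV: Protocol Alpha 1/5 = 20.0%, Compound 2 1/7 = 14.3% → Protocol Alpha
Stage II: Protocol Alpha 19/72 = 26.4%, Compound 2 27/73 = 37.0% → Compound 2
Overall: Protocol Alpha 102/200 = 51.0%, Compound 2 129/206 = 62.6% → Compound 2
(Neither sweeps every disease group, but Compound 2 has the higher pooled rate.)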